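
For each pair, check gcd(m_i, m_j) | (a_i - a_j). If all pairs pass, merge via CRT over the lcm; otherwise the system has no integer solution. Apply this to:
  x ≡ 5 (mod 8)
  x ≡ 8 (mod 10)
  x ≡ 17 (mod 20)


Moduli 8, 10, 20 are not pairwise coprime, so CRT works modulo lcm(m_i) when all pairwise compatibility conditions hold.
Pairwise compatibility: gcd(m_i, m_j) must divide a_i - a_j for every pair.
Merge one congruence at a time:
  Start: x ≡ 5 (mod 8).
  Combine with x ≡ 8 (mod 10): gcd(8, 10) = 2, and 8 - 5 = 3 is NOT divisible by 2.
    ⇒ system is inconsistent (no integer solution).

No solution (the system is inconsistent).


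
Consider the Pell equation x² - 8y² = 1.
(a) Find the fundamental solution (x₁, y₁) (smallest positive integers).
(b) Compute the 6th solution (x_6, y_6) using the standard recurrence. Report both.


Step 1: Find the fundamental solution (x₁, y₁) of x² - 8y² = 1.
  Expand √8 as a continued fraction. a₀ = ⌊√8⌋ = 2; iterate m_{k+1} = d_k·a_k − m_k, d_{k+1} = (8 − m_{k+1}²)/d_k, a_{k+1} = ⌊(a₀ + m_{k+1})/d_{k+1}⌋ (starting m₀ = 0, d₀ = 1), with convergents p_k = a_k·p_{k-1} + p_{k-2}, q_k = a_k·q_{k-1} + q_{k-2} (p₋₁ = 1, q₋₁ = 0):
  k = 0: a₀ = 2; p₀/q₀ = 2/1; p₀² − 8·q₀² = 4 − 8 = -4.
  k = 1: m = 2, d = 4, a = ⌊(2 + 2)/4⌋ = 1; p/q = (1·2 + 1)/(1·1 + 0) = 3/1; p² − 8·q² = 9 − 8 = 1.
  The first convergent with p² − 8·q² = 1 gives the fundamental solution (x₁, y₁) = (3, 1).
Step 2: Apply the recurrence (x_{n+1}, y_{n+1}) = (x₁x_n + 8y₁y_n, x₁y_n + y₁x_n) repeatedly.
  From (x_1, y_1) = (3, 1): x_2 = 3·3 + 8·1·1 = 17; y_2 = 3·1 + 1·3 = 6.
  From (x_2, y_2) = (17, 6): x_3 = 3·17 + 8·1·6 = 99; y_3 = 3·6 + 1·17 = 35.
  From (x_3, y_3) = (99, 35): x_4 = 3·99 + 8·1·35 = 577; y_4 = 3·35 + 1·99 = 204.
  From (x_4, y_4) = (577, 204): x_5 = 3·577 + 8·1·204 = 3363; y_5 = 3·204 + 1·577 = 1189.
  From (x_5, y_5) = (3363, 1189): x_6 = 3·3363 + 8·1·1189 = 19601; y_6 = 3·1189 + 1·3363 = 6930.
Step 3: Verify x_6² - 8·y_6² = 384199201 - 384199200 = 1 (should be 1). ✓

(x_1, y_1) = (3, 1); (x_6, y_6) = (19601, 6930).


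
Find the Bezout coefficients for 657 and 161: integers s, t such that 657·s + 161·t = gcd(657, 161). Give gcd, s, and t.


Euclidean algorithm on (657, 161) — divide until remainder is 0:
  657 = 4 · 161 + 13
  161 = 12 · 13 + 5
  13 = 2 · 5 + 3
  5 = 1 · 3 + 2
  3 = 1 · 2 + 1
  2 = 2 · 1 + 0
gcd(657, 161) = 1.
Track Bezout coefficients alongside the remainders: start with r₀ = 657 = a·1 + b·0 (s = 1, t = 0) and r₁ = 161 = a·0 + b·1 (s = 0, t = 1); each new remainder r_{k+1} = r_{k-1} − q_k·r_k inherits s_{k+1} = s_{k-1} − q_k·s_k, t_{k+1} = t_{k-1} − q_k·t_k, so r_k = a·s_k + b·t_k at every step:
  q = 4: r = 13, s = 1 − 4·0 = 1, t = 0 − 4·1 = -4  (check: 657·1 + 161·(-4) = 13)
  q = 12: r = 5, s = 0 − 12·1 = -12, t = 1 − 12·(-4) = 49  (check: 657·(-12) + 161·49 = 5)
  q = 2: r = 3, s = 1 − 2·(-12) = 25, t = -4 − 2·49 = -102  (check: 657·25 + 161·(-102) = 3)
  q = 1: r = 2, s = -12 − 1·25 = -37, t = 49 − 1·(-102) = 151  (check: 657·(-37) + 161·151 = 2)
  q = 1: r = 1, s = 25 − 1·(-37) = 62, t = -102 − 1·151 = -253  (check: 657·62 + 161·(-253) = 1)
The row with r = 1 (the gcd) gives the Bezout coefficients s = 62, t = -253.
Result: 657 · (62) + 161 · (-253) = 1.

gcd(657, 161) = 1; s = 62, t = -253 (check: 657·62 + 161·(-253) = 1).


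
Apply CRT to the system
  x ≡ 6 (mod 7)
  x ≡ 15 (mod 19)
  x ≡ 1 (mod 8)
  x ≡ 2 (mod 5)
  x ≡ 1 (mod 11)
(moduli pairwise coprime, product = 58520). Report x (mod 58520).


Product of moduli M = 7 · 19 · 8 · 5 · 11 = 58520.
Merge one congruence at a time:
  Start: x ≡ 6 (mod 7).
  Combine with x ≡ 15 (mod 19); new modulus lcm = 133.
    Write x = 6 + 7·t and substitute into x ≡ 15 (mod 19): 7·t ≡ 15 − 6 = 9 (mod 19).
    The inverse of 7 mod 19 is 11 (since 7·11 = 77 = 4·19 + 1), so t ≡ 11·9 = 99 ≡ 4 (mod 19).
    Then x = 6 + 7·4 = 34, valid modulo lcm(7, 19) = 133: x ≡ 34 (mod 133).
  Combine with x ≡ 1 (mod 8); new modulus lcm = 1064.
    Write x = 34 + 133·t and substitute into x ≡ 1 (mod 8): 133·t ≡ 1 − 34 = -33 (mod 8).
    Reduce coefficients mod 8: 5·t ≡ 7 (mod 8).
    The inverse of 5 mod 8 is 5 (since 5·5 = 25 = 3·8 + 1), so t ≡ 5·7 = 35 ≡ 3 (mod 8).
    Then x = 34 + 133·3 = 433, valid modulo lcm(133, 8) = 1064: x ≡ 433 (mod 1064).
  Combine with x ≡ 2 (mod 5); new modulus lcm = 5320.
    Write x = 433 + 1064·t and substitute into x ≡ 2 (mod 5): 1064·t ≡ 2 − 433 = -431 (mod 5).
    Reduce coefficients mod 5: 4·t ≡ 4 (mod 5).
    The inverse of 4 mod 5 is 4 (since 4·4 = 16 = 3·5 + 1), so t ≡ 4·4 = 16 ≡ 1 (mod 5).
    Then x = 433 + 1064·1 = 1497, valid modulo lcm(1064, 5) = 5320: x ≡ 1497 (mod 5320).
  Combine with x ≡ 1 (mod 11); new modulus lcm = 58520.
    Write x = 1497 + 5320·t and substitute into x ≡ 1 (mod 11): 5320·t ≡ 1 − 1497 = -1496 (mod 11).
    Reduce coefficients mod 11: 7·t ≡ 0 (mod 11).
    The inverse of 7 mod 11 is 8 (since 7·8 = 56 = 5·11 + 1), so t ≡ 8·0 = 0 ≡ 0 (mod 11).
    Then x = 1497 + 5320·0 = 1497, valid modulo lcm(5320, 11) = 58520: x ≡ 1497 (mod 58520).
Verify against each original: 1497 mod 7 = 6, 1497 mod 19 = 15, 1497 mod 8 = 1, 1497 mod 5 = 2, 1497 mod 11 = 1.

x ≡ 1497 (mod 58520).


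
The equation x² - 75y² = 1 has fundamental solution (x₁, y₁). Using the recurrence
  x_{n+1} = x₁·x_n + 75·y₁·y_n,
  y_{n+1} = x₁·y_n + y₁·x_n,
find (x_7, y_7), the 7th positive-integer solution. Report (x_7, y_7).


Step 1: Find the fundamental solution (x₁, y₁) of x² - 75y² = 1.
  Expand √75 as a continued fraction. a₀ = ⌊√75⌋ = 8; iterate m_{k+1} = d_k·a_k − m_k, d_{k+1} = (75 − m_{k+1}²)/d_k, a_{k+1} = ⌊(a₀ + m_{k+1})/d_{k+1}⌋ (starting m₀ = 0, d₀ = 1), with convergents p_k = a_k·p_{k-1} + p_{k-2}, q_k = a_k·q_{k-1} + q_{k-2} (p₋₁ = 1, q₋₁ = 0):
  k = 0: a₀ = 8; p₀/q₀ = 8/1; p₀² − 75·q₀² = 64 − 75 = -11.
  k = 1: m = 8, d = 11, a = ⌊(8 + 8)/11⌋ = 1; p/q = (1·8 + 1)/(1·1 + 0) = 9/1; p² − 75·q² = 81 − 75 = 6.
  k = 2: m = 3, d = 6, a = ⌊(8 + 3)/6⌋ = 1; p/q = (1·9 + 8)/(1·1 + 1) = 17/2; p² − 75·q² = 289 − 300 = -11.
  k = 3: m = 3, d = 11, a = ⌊(8 + 3)/11⌋ = 1; p/q = (1·17 + 9)/(1·2 + 1) = 26/3; p² − 75·q² = 676 − 675 = 1.
  The first convergent with p² − 75·q² = 1 gives the fundamental solution (x₁, y₁) = (26, 3).
Step 2: Apply the recurrence (x_{n+1}, y_{n+1}) = (x₁x_n + 75y₁y_n, x₁y_n + y₁x_n) repeatedly.
  From (x_1, y_1) = (26, 3): x_2 = 26·26 + 75·3·3 = 1351; y_2 = 26·3 + 3·26 = 156.
  From (x_2, y_2) = (1351, 156): x_3 = 26·1351 + 75·3·156 = 70226; y_3 = 26·156 + 3·1351 = 8109.
  From (x_3, y_3) = (70226, 8109): x_4 = 26·70226 + 75·3·8109 = 3650401; y_4 = 26·8109 + 3·70226 = 421512.
  From (x_4, y_4) = (3650401, 421512): x_5 = 26·3650401 + 75·3·421512 = 189750626; y_5 = 26·421512 + 3·3650401 = 21910515.
  From (x_5, y_5) = (189750626, 21910515): x_6 = 26·189750626 + 75·3·21910515 = 9863382151; y_6 = 26·21910515 + 3·189750626 = 1138925268.
  From (x_6, y_6) = (9863382151, 1138925268): x_7 = 26·9863382151 + 75·3·1138925268 = 512706121226; y_7 = 26·1138925268 + 3·9863382151 = 59202203421.
Step 3: Verify x_7² - 75·y_7² = 262867566742609807743076 - 262867566742609807743075 = 1 (should be 1). ✓

(x_1, y_1) = (26, 3); (x_7, y_7) = (512706121226, 59202203421).


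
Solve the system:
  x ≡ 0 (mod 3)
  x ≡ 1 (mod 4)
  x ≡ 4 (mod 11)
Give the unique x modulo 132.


Moduli 3, 4, 11 are pairwise coprime; by CRT there is a unique solution modulo M = 3 · 4 · 11 = 132.
Solve pairwise, accumulating the modulus:
  Start with x ≡ 0 (mod 3).
  Combine with x ≡ 1 (mod 4): since gcd(3, 4) = 1, we get a unique residue mod 12.
    Write x = 0 + 3·t and substitute into x ≡ 1 (mod 4): 3·t ≡ 1 − 0 = 1 (mod 4).
    The inverse of 3 mod 4 is 3 (since 3·3 = 9 = 2·4 + 1), so t ≡ 3·1 = 3 ≡ 3 (mod 4).
    Then x = 0 + 3·3 = 9, valid modulo lcm(3, 4) = 12: x ≡ 9 (mod 12).
  Combine with x ≡ 4 (mod 11): since gcd(12, 11) = 1, we get a unique residue mod 132.
    Write x = 9 + 12·t and substitute into x ≡ 4 (mod 11): 12·t ≡ 4 − 9 = -5 (mod 11).
    Reduce coefficients mod 11: 1·t ≡ 6 (mod 11).
    So t ≡ 6 (mod 11).
    Then x = 9 + 12·6 = 81, valid modulo lcm(12, 11) = 132: x ≡ 81 (mod 132).
Verify: 81 mod 3 = 0 ✓, 81 mod 4 = 1 ✓, 81 mod 11 = 4 ✓.

x ≡ 81 (mod 132).


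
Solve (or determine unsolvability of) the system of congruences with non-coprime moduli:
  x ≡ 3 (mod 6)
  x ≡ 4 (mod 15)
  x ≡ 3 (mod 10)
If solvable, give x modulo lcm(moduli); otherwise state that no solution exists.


Moduli 6, 15, 10 are not pairwise coprime, so CRT works modulo lcm(m_i) when all pairwise compatibility conditions hold.
Pairwise compatibility: gcd(m_i, m_j) must divide a_i - a_j for every pair.
Merge one congruence at a time:
  Start: x ≡ 3 (mod 6).
  Combine with x ≡ 4 (mod 15): gcd(6, 15) = 3, and 4 - 3 = 1 is NOT divisible by 3.
    ⇒ system is inconsistent (no integer solution).

No solution (the system is inconsistent).


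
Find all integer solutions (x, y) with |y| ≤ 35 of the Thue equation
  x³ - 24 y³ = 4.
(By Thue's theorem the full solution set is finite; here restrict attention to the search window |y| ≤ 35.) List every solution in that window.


The equation is x³ - 24y³ = 4. For fixed y, x³ = 24·y³ + 4, so a solution requires the RHS to be a perfect cube.
Strategy: iterate y from -35 to 35, compute RHS = 24·y³ + 4, and check whether it is a (positive or negative) perfect cube.
Check small values of y:
  y = 0: RHS = 4 is not a perfect cube.
  y = 1: RHS = 28 is not a perfect cube.
  y = -1: RHS = -20 is not a perfect cube.
  y = 2: RHS = 196 is not a perfect cube.
  y = -2: RHS = -188 is not a perfect cube.
  y = 3: RHS = 652 is not a perfect cube.
  y = -3: RHS = -644 is not a perfect cube.
Continuing the search up to |y| = 35 finds no solutions either.
No (x, y) in the scanned range satisfies the equation.

No integer solutions with |y| ≤ 35.


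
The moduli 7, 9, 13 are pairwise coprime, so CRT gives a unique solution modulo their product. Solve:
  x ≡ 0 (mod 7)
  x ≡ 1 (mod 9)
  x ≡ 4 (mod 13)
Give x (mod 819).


Moduli 7, 9, 13 are pairwise coprime; by CRT there is a unique solution modulo M = 7 · 9 · 13 = 819.
Solve pairwise, accumulating the modulus:
  Start with x ≡ 0 (mod 7).
  Combine with x ≡ 1 (mod 9): since gcd(7, 9) = 1, we get a unique residue mod 63.
    Write x = 0 + 7·t and substitute into x ≡ 1 (mod 9): 7·t ≡ 1 − 0 = 1 (mod 9).
    The inverse of 7 mod 9 is 4 (since 7·4 = 28 = 3·9 + 1), so t ≡ 4·1 = 4 ≡ 4 (mod 9).
    Then x = 0 + 7·4 = 28, valid modulo lcm(7, 9) = 63: x ≡ 28 (mod 63).
  Combine with x ≡ 4 (mod 13): since gcd(63, 13) = 1, we get a unique residue mod 819.
    Write x = 28 + 63·t and substitute into x ≡ 4 (mod 13): 63·t ≡ 4 − 28 = -24 (mod 13).
    Reduce coefficients mod 13: 11·t ≡ 2 (mod 13).
    The inverse of 11 mod 13 is 6 (since 11·6 = 66 = 5·13 + 1), so t ≡ 6·2 = 12 ≡ 12 (mod 13).
    Then x = 28 + 63·12 = 784, valid modulo lcm(63, 13) = 819: x ≡ 784 (mod 819).
Verify: 784 mod 7 = 0 ✓, 784 mod 9 = 1 ✓, 784 mod 13 = 4 ✓.

x ≡ 784 (mod 819).


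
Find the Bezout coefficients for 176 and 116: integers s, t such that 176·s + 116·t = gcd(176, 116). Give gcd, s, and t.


Euclidean algorithm on (176, 116) — divide until remainder is 0:
  176 = 1 · 116 + 60
  116 = 1 · 60 + 56
  60 = 1 · 56 + 4
  56 = 14 · 4 + 0
gcd(176, 116) = 4.
Track Bezout coefficients alongside the remainders: start with r₀ = 176 = a·1 + b·0 (s = 1, t = 0) and r₁ = 116 = a·0 + b·1 (s = 0, t = 1); each new remainder r_{k+1} = r_{k-1} − q_k·r_k inherits s_{k+1} = s_{k-1} − q_k·s_k, t_{k+1} = t_{k-1} − q_k·t_k, so r_k = a·s_k + b·t_k at every step:
  q = 1: r = 60, s = 1 − 1·0 = 1, t = 0 − 1·1 = -1  (check: 176·1 + 116·(-1) = 60)
  q = 1: r = 56, s = 0 − 1·1 = -1, t = 1 − 1·(-1) = 2  (check: 176·(-1) + 116·2 = 56)
  q = 1: r = 4, s = 1 − 1·(-1) = 2, t = -1 − 1·2 = -3  (check: 176·2 + 116·(-3) = 4)
The row with r = 4 (the gcd) gives the Bezout coefficients s = 2, t = -3.
Result: 176 · (2) + 116 · (-3) = 4.

gcd(176, 116) = 4; s = 2, t = -3 (check: 176·2 + 116·(-3) = 4).


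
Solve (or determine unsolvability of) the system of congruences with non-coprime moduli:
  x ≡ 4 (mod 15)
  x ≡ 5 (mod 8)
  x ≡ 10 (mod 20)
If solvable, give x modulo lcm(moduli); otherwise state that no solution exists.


Moduli 15, 8, 20 are not pairwise coprime, so CRT works modulo lcm(m_i) when all pairwise compatibility conditions hold.
Pairwise compatibility: gcd(m_i, m_j) must divide a_i - a_j for every pair.
Merge one congruence at a time:
  Start: x ≡ 4 (mod 15).
  Combine with x ≡ 5 (mod 8): gcd(15, 8) = 1; 5 - 4 = 1, which IS divisible by 1, so compatible.
    Write x = 4 + 15·t and substitute into x ≡ 5 (mod 8): 15·t ≡ 5 − 4 = 1 (mod 8).
    Reduce coefficients mod 8: 7·t ≡ 1 (mod 8).
    The inverse of 7 mod 8 is 7 (since 7·7 = 49 = 6·8 + 1), so t ≡ 7·1 = 7 ≡ 7 (mod 8).
    Then x = 4 + 15·7 = 109, valid modulo lcm(15, 8) = 120: x ≡ 109 (mod 120).
  Combine with x ≡ 10 (mod 20): gcd(120, 20) = 20, and 10 - 109 = -99 is NOT divisible by 20.
    ⇒ system is inconsistent (no integer solution).

No solution (the system is inconsistent).


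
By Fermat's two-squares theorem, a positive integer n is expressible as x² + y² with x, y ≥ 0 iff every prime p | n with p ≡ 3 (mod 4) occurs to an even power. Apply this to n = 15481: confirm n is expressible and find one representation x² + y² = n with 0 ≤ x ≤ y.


Step 1: Factor n = 15481 = 113 · 137.
Step 2: Check the mod-4 condition on each prime factor: 113 ≡ 1 (mod 4), exponent 1; 137 ≡ 1 (mod 4), exponent 1.
All primes ≡ 3 (mod 4) appear to even exponent (or don't appear), so by the two-squares theorem n IS expressible as a sum of two squares.
Step 3: Build a representation. Here n = 113 · 137 is a product of primes ≡ 1 (mod 4). Each prime p ≡ 1 (mod 4) is itself a sum of two squares; find a² by testing p − a² for a perfect square:
  113: 113 − 1² = 112, 113 − 2² = 109, 113 − 3² = 104, 113 − 4² = 97, 113 − 5² = 88, 113 − 6² = 77, 113 − 7² = 64 = 8² ⇒ 113 = 7² + 8².
  137: 137 − 1² = 136, 137 − 2² = 133, 137 − 3² = 128, 137 − 4² = 121 = 11² ⇒ 137 = 4² + 11².
  Combine using the Brahmagupta–Fibonacci identity (a² + b²)(c² + d²) = (ac − bd)² + (ad + bc)² = (ac + bd)² + (ad − bc)²:
  113 · 137 = 15481: from (7² + 8²)(4² + 11²), take (7·4 − 8·11, 7·11 + 8·4) = (28 − 88, 77 + 32) = (-60, 109); dropping signs (only squares matter) gives (60, 109); check 60² + 109² = 3600 + 11881 = 15481 ✓.
Step 4: Order so x ≤ y and verify: 60² + 109² = 3600 + 11881 = 15481 = n. ✓

n = 15481 = 60² + 109² (one valid representation with x ≤ y).


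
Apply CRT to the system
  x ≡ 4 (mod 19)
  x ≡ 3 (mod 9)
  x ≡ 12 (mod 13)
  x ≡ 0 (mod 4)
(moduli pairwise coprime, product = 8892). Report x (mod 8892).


Product of moduli M = 19 · 9 · 13 · 4 = 8892.
Merge one congruence at a time:
  Start: x ≡ 4 (mod 19).
  Combine with x ≡ 3 (mod 9); new modulus lcm = 171.
    Write x = 4 + 19·t and substitute into x ≡ 3 (mod 9): 19·t ≡ 3 − 4 = -1 (mod 9).
    Reduce coefficients mod 9: 1·t ≡ 8 (mod 9).
    So t ≡ 8 (mod 9).
    Then x = 4 + 19·8 = 156, valid modulo lcm(19, 9) = 171: x ≡ 156 (mod 171).
  Combine with x ≡ 12 (mod 13); new modulus lcm = 2223.
    Write x = 156 + 171·t and substitute into x ≡ 12 (mod 13): 171·t ≡ 12 − 156 = -144 (mod 13).
    Reduce coefficients mod 13: 2·t ≡ 12 (mod 13).
    The inverse of 2 mod 13 is 7 (since 2·7 = 14 = 1·13 + 1), so t ≡ 7·12 = 84 ≡ 6 (mod 13).
    Then x = 156 + 171·6 = 1182, valid modulo lcm(171, 13) = 2223: x ≡ 1182 (mod 2223).
  Combine with x ≡ 0 (mod 4); new modulus lcm = 8892.
    Write x = 1182 + 2223·t and substitute into x ≡ 0 (mod 4): 2223·t ≡ 0 − 1182 = -1182 (mod 4).
    Reduce coefficients mod 4: 3·t ≡ 2 (mod 4).
    The inverse of 3 mod 4 is 3 (since 3·3 = 9 = 2·4 + 1), so t ≡ 3·2 = 6 ≡ 2 (mod 4).
    Then x = 1182 + 2223·2 = 5628, valid modulo lcm(2223, 4) = 8892: x ≡ 5628 (mod 8892).
Verify against each original: 5628 mod 19 = 4, 5628 mod 9 = 3, 5628 mod 13 = 12, 5628 mod 4 = 0.

x ≡ 5628 (mod 8892).


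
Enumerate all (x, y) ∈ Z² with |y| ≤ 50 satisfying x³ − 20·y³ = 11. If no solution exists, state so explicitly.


The equation is x³ - 20y³ = 11. For fixed y, x³ = 20·y³ + 11, so a solution requires the RHS to be a perfect cube.
Strategy: iterate y from -50 to 50, compute RHS = 20·y³ + 11, and check whether it is a (positive or negative) perfect cube.
Check small values of y:
  y = 0: RHS = 11 is not a perfect cube.
  y = 1: RHS = 31 is not a perfect cube.
  y = -1: RHS = -9 is not a perfect cube.
  y = 2: RHS = 171 is not a perfect cube.
  y = -2: RHS = -149 is not a perfect cube.
  y = 3: RHS = 551 is not a perfect cube.
  y = -3: RHS = -529 is not a perfect cube.
Continuing the search up to |y| = 50 finds no solutions either.
No (x, y) in the scanned range satisfies the equation.

No integer solutions with |y| ≤ 50.


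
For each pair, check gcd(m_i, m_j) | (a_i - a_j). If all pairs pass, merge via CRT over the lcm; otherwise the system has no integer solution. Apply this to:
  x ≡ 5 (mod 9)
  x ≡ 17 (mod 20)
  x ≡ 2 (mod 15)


Moduli 9, 20, 15 are not pairwise coprime, so CRT works modulo lcm(m_i) when all pairwise compatibility conditions hold.
Pairwise compatibility: gcd(m_i, m_j) must divide a_i - a_j for every pair.
Merge one congruence at a time:
  Start: x ≡ 5 (mod 9).
  Combine with x ≡ 17 (mod 20): gcd(9, 20) = 1; 17 - 5 = 12, which IS divisible by 1, so compatible.
    Write x = 5 + 9·t and substitute into x ≡ 17 (mod 20): 9·t ≡ 17 − 5 = 12 (mod 20).
    The inverse of 9 mod 20 is 9 (since 9·9 = 81 = 4·20 + 1), so t ≡ 9·12 = 108 ≡ 8 (mod 20).
    Then x = 5 + 9·8 = 77, valid modulo lcm(9, 20) = 180: x ≡ 77 (mod 180).
  Combine with x ≡ 2 (mod 15): gcd(180, 15) = 15; 2 - 77 = -75, which IS divisible by 15, so compatible.
    Write x = 77 + 180·t and substitute into x ≡ 2 (mod 15): 180·t ≡ 2 − 77 = -75 (mod 15).
    Divide the congruence (and modulus) by g = 15: 12·t ≡ -5 (mod 1).
    Modulo 1 every t works; take t = 0.
    Then x = 77 + 180·0 = 77, valid modulo lcm(180, 15) = 180: x ≡ 77 (mod 180).
Verify: 77 mod 9 = 5, 77 mod 20 = 17, 77 mod 15 = 2.

x ≡ 77 (mod 180).


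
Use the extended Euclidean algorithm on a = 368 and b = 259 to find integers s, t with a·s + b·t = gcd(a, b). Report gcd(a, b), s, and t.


Euclidean algorithm on (368, 259) — divide until remainder is 0:
  368 = 1 · 259 + 109
  259 = 2 · 109 + 41
  109 = 2 · 41 + 27
  41 = 1 · 27 + 14
  27 = 1 · 14 + 13
  14 = 1 · 13 + 1
  13 = 13 · 1 + 0
gcd(368, 259) = 1.
Track Bezout coefficients alongside the remainders: start with r₀ = 368 = a·1 + b·0 (s = 1, t = 0) and r₁ = 259 = a·0 + b·1 (s = 0, t = 1); each new remainder r_{k+1} = r_{k-1} − q_k·r_k inherits s_{k+1} = s_{k-1} − q_k·s_k, t_{k+1} = t_{k-1} − q_k·t_k, so r_k = a·s_k + b·t_k at every step:
  q = 1: r = 109, s = 1 − 1·0 = 1, t = 0 − 1·1 = -1  (check: 368·1 + 259·(-1) = 109)
  q = 2: r = 41, s = 0 − 2·1 = -2, t = 1 − 2·(-1) = 3  (check: 368·(-2) + 259·3 = 41)
  q = 2: r = 27, s = 1 − 2·(-2) = 5, t = -1 − 2·3 = -7  (check: 368·5 + 259·(-7) = 27)
  q = 1: r = 14, s = -2 − 1·5 = -7, t = 3 − 1·(-7) = 10  (check: 368·(-7) + 259·10 = 14)
  q = 1: r = 13, s = 5 − 1·(-7) = 12, t = -7 − 1·10 = -17  (check: 368·12 + 259·(-17) = 13)
  q = 1: r = 1, s = -7 − 1·12 = -19, t = 10 − 1·(-17) = 27  (check: 368·(-19) + 259·27 = 1)
The row with r = 1 (the gcd) gives the Bezout coefficients s = -19, t = 27.
Result: 368 · (-19) + 259 · (27) = 1.

gcd(368, 259) = 1; s = -19, t = 27 (check: 368·(-19) + 259·27 = 1).


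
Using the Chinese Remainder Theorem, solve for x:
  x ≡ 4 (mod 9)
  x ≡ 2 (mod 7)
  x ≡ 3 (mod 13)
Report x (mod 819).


Moduli 9, 7, 13 are pairwise coprime; by CRT there is a unique solution modulo M = 9 · 7 · 13 = 819.
Solve pairwise, accumulating the modulus:
  Start with x ≡ 4 (mod 9).
  Combine with x ≡ 2 (mod 7): since gcd(9, 7) = 1, we get a unique residue mod 63.
    Write x = 4 + 9·t and substitute into x ≡ 2 (mod 7): 9·t ≡ 2 − 4 = -2 (mod 7).
    Reduce coefficients mod 7: 2·t ≡ 5 (mod 7).
    The inverse of 2 mod 7 is 4 (since 2·4 = 8 = 1·7 + 1), so t ≡ 4·5 = 20 ≡ 6 (mod 7).
    Then x = 4 + 9·6 = 58, valid modulo lcm(9, 7) = 63: x ≡ 58 (mod 63).
  Combine with x ≡ 3 (mod 13): since gcd(63, 13) = 1, we get a unique residue mod 819.
    Write x = 58 + 63·t and substitute into x ≡ 3 (mod 13): 63·t ≡ 3 − 58 = -55 (mod 13).
    Reduce coefficients mod 13: 11·t ≡ 10 (mod 13).
    The inverse of 11 mod 13 is 6 (since 11·6 = 66 = 5·13 + 1), so t ≡ 6·10 = 60 ≡ 8 (mod 13).
    Then x = 58 + 63·8 = 562, valid modulo lcm(63, 13) = 819: x ≡ 562 (mod 819).
Verify: 562 mod 9 = 4 ✓, 562 mod 7 = 2 ✓, 562 mod 13 = 3 ✓.

x ≡ 562 (mod 819).


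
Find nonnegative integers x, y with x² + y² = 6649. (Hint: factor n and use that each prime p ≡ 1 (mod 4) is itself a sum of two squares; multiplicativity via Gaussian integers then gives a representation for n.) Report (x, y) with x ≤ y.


Step 1: Factor n = 6649 = 61 · 109.
Step 2: Check the mod-4 condition on each prime factor: 61 ≡ 1 (mod 4), exponent 1; 109 ≡ 1 (mod 4), exponent 1.
All primes ≡ 3 (mod 4) appear to even exponent (or don't appear), so by the two-squares theorem n IS expressible as a sum of two squares.
Step 3: Build a representation. Here n = 61 · 109 is a product of primes ≡ 1 (mod 4). Each prime p ≡ 1 (mod 4) is itself a sum of two squares; find a² by testing p − a² for a perfect square:
  61: 61 − 1² = 60, 61 − 2² = 57, 61 − 3² = 52, 61 − 4² = 45, 61 − 5² = 36 = 6² ⇒ 61 = 5² + 6².
  109: 109 − 1² = 108, 109 − 2² = 105, 109 − 3² = 100 = 10² ⇒ 109 = 3² + 10².
  Combine using the Brahmagupta–Fibonacci identity (a² + b²)(c² + d²) = (ac − bd)² + (ad + bc)² = (ac + bd)² + (ad − bc)²:
  61 · 109 = 6649: from (5² + 6²)(3² + 10²), take (5·3 − 6·10, 5·10 + 6·3) = (15 − 60, 50 + 18) = (-45, 68); dropping signs (only squares matter) gives (45, 68); check 45² + 68² = 2025 + 4624 = 6649 ✓.
Step 4: Order so x ≤ y and verify: 45² + 68² = 2025 + 4624 = 6649 = n. ✓

n = 6649 = 45² + 68² (one valid representation with x ≤ y).


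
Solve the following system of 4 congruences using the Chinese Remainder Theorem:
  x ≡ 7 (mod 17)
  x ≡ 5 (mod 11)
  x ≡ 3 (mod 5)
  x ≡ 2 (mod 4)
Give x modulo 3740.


Product of moduli M = 17 · 11 · 5 · 4 = 3740.
Merge one congruence at a time:
  Start: x ≡ 7 (mod 17).
  Combine with x ≡ 5 (mod 11); new modulus lcm = 187.
    Write x = 7 + 17·t and substitute into x ≡ 5 (mod 11): 17·t ≡ 5 − 7 = -2 (mod 11).
    Reduce coefficients mod 11: 6·t ≡ 9 (mod 11).
    The inverse of 6 mod 11 is 2 (since 6·2 = 12 = 1·11 + 1), so t ≡ 2·9 = 18 ≡ 7 (mod 11).
    Then x = 7 + 17·7 = 126, valid modulo lcm(17, 11) = 187: x ≡ 126 (mod 187).
  Combine with x ≡ 3 (mod 5); new modulus lcm = 935.
    Write x = 126 + 187·t and substitute into x ≡ 3 (mod 5): 187·t ≡ 3 − 126 = -123 (mod 5).
    Reduce coefficients mod 5: 2·t ≡ 2 (mod 5).
    The inverse of 2 mod 5 is 3 (since 2·3 = 6 = 1·5 + 1), so t ≡ 3·2 = 6 ≡ 1 (mod 5).
    Then x = 126 + 187·1 = 313, valid modulo lcm(187, 5) = 935: x ≡ 313 (mod 935).
  Combine with x ≡ 2 (mod 4); new modulus lcm = 3740.
    Write x = 313 + 935·t and substitute into x ≡ 2 (mod 4): 935·t ≡ 2 − 313 = -311 (mod 4).
    Reduce coefficients mod 4: 3·t ≡ 1 (mod 4).
    The inverse of 3 mod 4 is 3 (since 3·3 = 9 = 2·4 + 1), so t ≡ 3·1 = 3 ≡ 3 (mod 4).
    Then x = 313 + 935·3 = 3118, valid modulo lcm(935, 4) = 3740: x ≡ 3118 (mod 3740).
Verify against each original: 3118 mod 17 = 7, 3118 mod 11 = 5, 3118 mod 5 = 3, 3118 mod 4 = 2.

x ≡ 3118 (mod 3740).


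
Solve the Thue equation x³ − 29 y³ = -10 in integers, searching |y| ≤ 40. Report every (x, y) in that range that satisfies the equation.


The equation is x³ - 29y³ = -10. For fixed y, x³ = 29·y³ − 10, so a solution requires the RHS to be a perfect cube.
Strategy: iterate y from -40 to 40, compute RHS = 29·y³ − 10, and check whether it is a (positive or negative) perfect cube.
Check small values of y:
  y = 0: RHS = -10 is not a perfect cube.
  y = 1: RHS = 19 is not a perfect cube.
  y = -1: RHS = -39 is not a perfect cube.
  y = 2: RHS = 222 is not a perfect cube.
  y = -2: RHS = -242 is not a perfect cube.
  y = 3: RHS = 773 is not a perfect cube.
  y = -3: RHS = -793 is not a perfect cube.
Continuing the search up to |y| = 40 finds no solutions either.
No (x, y) in the scanned range satisfies the equation.

No integer solutions with |y| ≤ 40.


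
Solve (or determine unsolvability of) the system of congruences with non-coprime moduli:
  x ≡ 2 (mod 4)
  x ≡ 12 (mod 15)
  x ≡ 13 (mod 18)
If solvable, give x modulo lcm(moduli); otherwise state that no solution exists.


Moduli 4, 15, 18 are not pairwise coprime, so CRT works modulo lcm(m_i) when all pairwise compatibility conditions hold.
Pairwise compatibility: gcd(m_i, m_j) must divide a_i - a_j for every pair.
Merge one congruence at a time:
  Start: x ≡ 2 (mod 4).
  Combine with x ≡ 12 (mod 15): gcd(4, 15) = 1; 12 - 2 = 10, which IS divisible by 1, so compatible.
    Write x = 2 + 4·t and substitute into x ≡ 12 (mod 15): 4·t ≡ 12 − 2 = 10 (mod 15).
    The inverse of 4 mod 15 is 4 (since 4·4 = 16 = 1·15 + 1), so t ≡ 4·10 = 40 ≡ 10 (mod 15).
    Then x = 2 + 4·10 = 42, valid modulo lcm(4, 15) = 60: x ≡ 42 (mod 60).
  Combine with x ≡ 13 (mod 18): gcd(60, 18) = 6, and 13 - 42 = -29 is NOT divisible by 6.
    ⇒ system is inconsistent (no integer solution).

No solution (the system is inconsistent).


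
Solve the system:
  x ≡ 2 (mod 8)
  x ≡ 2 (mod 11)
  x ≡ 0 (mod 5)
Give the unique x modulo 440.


Moduli 8, 11, 5 are pairwise coprime; by CRT there is a unique solution modulo M = 8 · 11 · 5 = 440.
Solve pairwise, accumulating the modulus:
  Start with x ≡ 2 (mod 8).
  Combine with x ≡ 2 (mod 11): since gcd(8, 11) = 1, we get a unique residue mod 88.
    Write x = 2 + 8·t and substitute into x ≡ 2 (mod 11): 8·t ≡ 2 − 2 = 0 (mod 11).
    The inverse of 8 mod 11 is 7 (since 8·7 = 56 = 5·11 + 1), so t ≡ 7·0 = 0 ≡ 0 (mod 11).
    Then x = 2 + 8·0 = 2, valid modulo lcm(8, 11) = 88: x ≡ 2 (mod 88).
  Combine with x ≡ 0 (mod 5): since gcd(88, 5) = 1, we get a unique residue mod 440.
    Write x = 2 + 88·t and substitute into x ≡ 0 (mod 5): 88·t ≡ 0 − 2 = -2 (mod 5).
    Reduce coefficients mod 5: 3·t ≡ 3 (mod 5).
    The inverse of 3 mod 5 is 2 (since 3·2 = 6 = 1·5 + 1), so t ≡ 2·3 = 6 ≡ 1 (mod 5).
    Then x = 2 + 88·1 = 90, valid modulo lcm(88, 5) = 440: x ≡ 90 (mod 440).
Verify: 90 mod 8 = 2 ✓, 90 mod 11 = 2 ✓, 90 mod 5 = 0 ✓.

x ≡ 90 (mod 440).


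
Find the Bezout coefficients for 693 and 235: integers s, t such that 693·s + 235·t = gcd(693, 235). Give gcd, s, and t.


Euclidean algorithm on (693, 235) — divide until remainder is 0:
  693 = 2 · 235 + 223
  235 = 1 · 223 + 12
  223 = 18 · 12 + 7
  12 = 1 · 7 + 5
  7 = 1 · 5 + 2
  5 = 2 · 2 + 1
  2 = 2 · 1 + 0
gcd(693, 235) = 1.
Track Bezout coefficients alongside the remainders: start with r₀ = 693 = a·1 + b·0 (s = 1, t = 0) and r₁ = 235 = a·0 + b·1 (s = 0, t = 1); each new remainder r_{k+1} = r_{k-1} − q_k·r_k inherits s_{k+1} = s_{k-1} − q_k·s_k, t_{k+1} = t_{k-1} − q_k·t_k, so r_k = a·s_k + b·t_k at every step:
  q = 2: r = 223, s = 1 − 2·0 = 1, t = 0 − 2·1 = -2  (check: 693·1 + 235·(-2) = 223)
  q = 1: r = 12, s = 0 − 1·1 = -1, t = 1 − 1·(-2) = 3  (check: 693·(-1) + 235·3 = 12)
  q = 18: r = 7, s = 1 − 18·(-1) = 19, t = -2 − 18·3 = -56  (check: 693·19 + 235·(-56) = 7)
  q = 1: r = 5, s = -1 − 1·19 = -20, t = 3 − 1·(-56) = 59  (check: 693·(-20) + 235·59 = 5)
  q = 1: r = 2, s = 19 − 1·(-20) = 39, t = -56 − 1·59 = -115  (check: 693·39 + 235·(-115) = 2)
  q = 2: r = 1, s = -20 − 2·39 = -98, t = 59 − 2·(-115) = 289  (check: 693·(-98) + 235·289 = 1)
The row with r = 1 (the gcd) gives the Bezout coefficients s = -98, t = 289.
Result: 693 · (-98) + 235 · (289) = 1.

gcd(693, 235) = 1; s = -98, t = 289 (check: 693·(-98) + 235·289 = 1).


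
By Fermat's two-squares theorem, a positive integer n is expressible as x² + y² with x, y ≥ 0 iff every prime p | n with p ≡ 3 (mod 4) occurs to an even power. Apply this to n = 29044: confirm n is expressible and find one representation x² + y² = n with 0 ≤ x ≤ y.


Step 1: Factor n = 29044 = 2^2 · 53 · 137.
Step 2: Check the mod-4 condition on each prime factor: 2 = 2 (special); 53 ≡ 1 (mod 4), exponent 1; 137 ≡ 1 (mod 4), exponent 1.
All primes ≡ 3 (mod 4) appear to even exponent (or don't appear), so by the two-squares theorem n IS expressible as a sum of two squares.
Step 3: Build a representation. Group n = k² · m with k = 2 and m = 53 · 137 = 7261 (a product of primes ≡ 1 (mod 4)); a representation of m scales to one of n via (k·x)² + (k·y)² = k²(x² + y²). Each prime p ≡ 1 (mod 4) is itself a sum of two squares; find a² by testing p − a² for a perfect square:
  53: 53 − 1² = 52, 53 − 2² = 49 = 7² ⇒ 53 = 2² + 7².
  137: 137 − 1² = 136, 137 − 2² = 133, 137 − 3² = 128, 137 − 4² = 121 = 11² ⇒ 137 = 4² + 11².
  Combine using the Brahmagupta–Fibonacci identity (a² + b²)(c² + d²) = (ac − bd)² + (ad + bc)² = (ac + bd)² + (ad − bc)²:
  53 · 137 = 7261: from (2² + 7²)(4² + 11²), take (2·4 − 7·11, 2·11 + 7·4) = (8 − 77, 22 + 28) = (-69, 50); dropping signs (only squares matter) gives (69, 50); check 69² + 50² = 4761 + 2500 = 7261 ✓.
  Scale by k = 2: (2·69, 2·50) = (138, 100).
Step 4: Order so x ≤ y and verify: 100² + 138² = 10000 + 19044 = 29044 = n. ✓

n = 29044 = 100² + 138² (one valid representation with x ≤ y).


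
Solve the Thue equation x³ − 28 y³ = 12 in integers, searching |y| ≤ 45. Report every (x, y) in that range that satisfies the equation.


The equation is x³ - 28y³ = 12. For fixed y, x³ = 28·y³ + 12, so a solution requires the RHS to be a perfect cube.
Strategy: iterate y from -45 to 45, compute RHS = 28·y³ + 12, and check whether it is a (positive or negative) perfect cube.
Check small values of y:
  y = 0: RHS = 12 is not a perfect cube.
  y = 1: RHS = 40 is not a perfect cube.
  y = -1: RHS = -16 is not a perfect cube.
  y = 2: RHS = 236 is not a perfect cube.
  y = -2: RHS = -212 is not a perfect cube.
  y = 3: RHS = 768 is not a perfect cube.
  y = -3: RHS = -744 is not a perfect cube.
Continuing the search up to |y| = 45 finds no solutions either.
No (x, y) in the scanned range satisfies the equation.

No integer solutions with |y| ≤ 45.


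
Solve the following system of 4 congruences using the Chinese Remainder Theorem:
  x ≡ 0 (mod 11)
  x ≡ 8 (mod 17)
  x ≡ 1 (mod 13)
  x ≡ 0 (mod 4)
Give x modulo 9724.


Product of moduli M = 11 · 17 · 13 · 4 = 9724.
Merge one congruence at a time:
  Start: x ≡ 0 (mod 11).
  Combine with x ≡ 8 (mod 17); new modulus lcm = 187.
    Write x = 0 + 11·t and substitute into x ≡ 8 (mod 17): 11·t ≡ 8 − 0 = 8 (mod 17).
    The inverse of 11 mod 17 is 14 (since 11·14 = 154 = 9·17 + 1), so t ≡ 14·8 = 112 ≡ 10 (mod 17).
    Then x = 0 + 11·10 = 110, valid modulo lcm(11, 17) = 187: x ≡ 110 (mod 187).
  Combine with x ≡ 1 (mod 13); new modulus lcm = 2431.
    Write x = 110 + 187·t and substitute into x ≡ 1 (mod 13): 187·t ≡ 1 − 110 = -109 (mod 13).
    Reduce coefficients mod 13: 5·t ≡ 8 (mod 13).
    The inverse of 5 mod 13 is 8 (since 5·8 = 40 = 3·13 + 1), so t ≡ 8·8 = 64 ≡ 12 (mod 13).
    Then x = 110 + 187·12 = 2354, valid modulo lcm(187, 13) = 2431: x ≡ 2354 (mod 2431).
  Combine with x ≡ 0 (mod 4); new modulus lcm = 9724.
    Write x = 2354 + 2431·t and substitute into x ≡ 0 (mod 4): 2431·t ≡ 0 − 2354 = -2354 (mod 4).
    Reduce coefficients mod 4: 3·t ≡ 2 (mod 4).
    The inverse of 3 mod 4 is 3 (since 3·3 = 9 = 2·4 + 1), so t ≡ 3·2 = 6 ≡ 2 (mod 4).
    Then x = 2354 + 2431·2 = 7216, valid modulo lcm(2431, 4) = 9724: x ≡ 7216 (mod 9724).
Verify against each original: 7216 mod 11 = 0, 7216 mod 17 = 8, 7216 mod 13 = 1, 7216 mod 4 = 0.

x ≡ 7216 (mod 9724).


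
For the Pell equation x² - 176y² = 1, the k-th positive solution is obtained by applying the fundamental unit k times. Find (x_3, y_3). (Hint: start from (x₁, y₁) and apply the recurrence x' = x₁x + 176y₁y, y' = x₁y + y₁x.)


Step 1: Find the fundamental solution (x₁, y₁) of x² - 176y² = 1.
  Expand √176 as a continued fraction. a₀ = ⌊√176⌋ = 13; iterate m_{k+1} = d_k·a_k − m_k, d_{k+1} = (176 − m_{k+1}²)/d_k, a_{k+1} = ⌊(a₀ + m_{k+1})/d_{k+1}⌋ (starting m₀ = 0, d₀ = 1), with convergents p_k = a_k·p_{k-1} + p_{k-2}, q_k = a_k·q_{k-1} + q_{k-2} (p₋₁ = 1, q₋₁ = 0):
  k = 0: a₀ = 13; p₀/q₀ = 13/1; p₀² − 176·q₀² = 169 − 176 = -7.
  k = 1: m = 13, d = 7, a = ⌊(13 + 13)/7⌋ = 3; p/q = (3·13 + 1)/(3·1 + 0) = 40/3; p² − 176·q² = 1600 − 1584 = 16.
  k = 2: m = 8, d = 16, a = ⌊(13 + 8)/16⌋ = 1; p/q = (1·40 + 13)/(1·3 + 1) = 53/4; p² − 176·q² = 2809 − 2816 = -7.
  k = 3: m = 8, d = 7, a = ⌊(13 + 8)/7⌋ = 3; p/q = (3·53 + 40)/(3·4 + 3) = 199/15; p² − 176·q² = 39601 − 39600 = 1.
  The first convergent with p² − 176·q² = 1 gives the fundamental solution (x₁, y₁) = (199, 15).
Step 2: Apply the recurrence (x_{n+1}, y_{n+1}) = (x₁x_n + 176y₁y_n, x₁y_n + y₁x_n) repeatedly.
  From (x_1, y_1) = (199, 15): x_2 = 199·199 + 176·15·15 = 79201; y_2 = 199·15 + 15·199 = 5970.
  From (x_2, y_2) = (79201, 5970): x_3 = 199·79201 + 176·15·5970 = 31521799; y_3 = 199·5970 + 15·79201 = 2376045.
Step 3: Verify x_3² - 176·y_3² = 993623812196401 - 993623812196400 = 1 (should be 1). ✓

(x_1, y_1) = (199, 15); (x_3, y_3) = (31521799, 2376045).


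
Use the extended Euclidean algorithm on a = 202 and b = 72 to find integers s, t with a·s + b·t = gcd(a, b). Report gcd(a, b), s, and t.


Euclidean algorithm on (202, 72) — divide until remainder is 0:
  202 = 2 · 72 + 58
  72 = 1 · 58 + 14
  58 = 4 · 14 + 2
  14 = 7 · 2 + 0
gcd(202, 72) = 2.
Track Bezout coefficients alongside the remainders: start with r₀ = 202 = a·1 + b·0 (s = 1, t = 0) and r₁ = 72 = a·0 + b·1 (s = 0, t = 1); each new remainder r_{k+1} = r_{k-1} − q_k·r_k inherits s_{k+1} = s_{k-1} − q_k·s_k, t_{k+1} = t_{k-1} − q_k·t_k, so r_k = a·s_k + b·t_k at every step:
  q = 2: r = 58, s = 1 − 2·0 = 1, t = 0 − 2·1 = -2  (check: 202·1 + 72·(-2) = 58)
  q = 1: r = 14, s = 0 − 1·1 = -1, t = 1 − 1·(-2) = 3  (check: 202·(-1) + 72·3 = 14)
  q = 4: r = 2, s = 1 − 4·(-1) = 5, t = -2 − 4·3 = -14  (check: 202·5 + 72·(-14) = 2)
The row with r = 2 (the gcd) gives the Bezout coefficients s = 5, t = -14.
Result: 202 · (5) + 72 · (-14) = 2.

gcd(202, 72) = 2; s = 5, t = -14 (check: 202·5 + 72·(-14) = 2).


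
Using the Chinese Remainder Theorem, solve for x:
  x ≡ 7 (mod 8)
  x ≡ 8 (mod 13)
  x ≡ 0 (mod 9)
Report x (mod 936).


Moduli 8, 13, 9 are pairwise coprime; by CRT there is a unique solution modulo M = 8 · 13 · 9 = 936.
Solve pairwise, accumulating the modulus:
  Start with x ≡ 7 (mod 8).
  Combine with x ≡ 8 (mod 13): since gcd(8, 13) = 1, we get a unique residue mod 104.
    Write x = 7 + 8·t and substitute into x ≡ 8 (mod 13): 8·t ≡ 8 − 7 = 1 (mod 13).
    The inverse of 8 mod 13 is 5 (since 8·5 = 40 = 3·13 + 1), so t ≡ 5·1 = 5 ≡ 5 (mod 13).
    Then x = 7 + 8·5 = 47, valid modulo lcm(8, 13) = 104: x ≡ 47 (mod 104).
  Combine with x ≡ 0 (mod 9): since gcd(104, 9) = 1, we get a unique residue mod 936.
    Write x = 47 + 104·t and substitute into x ≡ 0 (mod 9): 104·t ≡ 0 − 47 = -47 (mod 9).
    Reduce coefficients mod 9: 5·t ≡ 7 (mod 9).
    The inverse of 5 mod 9 is 2 (since 5·2 = 10 = 1·9 + 1), so t ≡ 2·7 = 14 ≡ 5 (mod 9).
    Then x = 47 + 104·5 = 567, valid modulo lcm(104, 9) = 936: x ≡ 567 (mod 936).
Verify: 567 mod 8 = 7 ✓, 567 mod 13 = 8 ✓, 567 mod 9 = 0 ✓.

x ≡ 567 (mod 936).


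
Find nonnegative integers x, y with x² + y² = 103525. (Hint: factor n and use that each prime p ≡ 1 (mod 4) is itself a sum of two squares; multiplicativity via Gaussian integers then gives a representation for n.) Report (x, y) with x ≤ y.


Step 1: Factor n = 103525 = 5^2 · 41 · 101.
Step 2: Check the mod-4 condition on each prime factor: 5 ≡ 1 (mod 4), exponent 2; 41 ≡ 1 (mod 4), exponent 1; 101 ≡ 1 (mod 4), exponent 1.
All primes ≡ 3 (mod 4) appear to even exponent (or don't appear), so by the two-squares theorem n IS expressible as a sum of two squares.
Step 3: Build a representation. Group n = k² · m with k = 5 and m = 41 · 101 = 4141 (a product of primes ≡ 1 (mod 4)); a representation of m scales to one of n via (k·x)² + (k·y)² = k²(x² + y²). Each prime p ≡ 1 (mod 4) is itself a sum of two squares; find a² by testing p − a² for a perfect square:
  41: 41 − 1² = 40, 41 − 2² = 37, 41 − 3² = 32, 41 − 4² = 25 = 5² ⇒ 41 = 4² + 5².
  101: 101 − 1² = 100 = 10² ⇒ 101 = 1² + 10².
  Combine using the Brahmagupta–Fibonacci identity (a² + b²)(c² + d²) = (ac − bd)² + (ad + bc)² = (ac + bd)² + (ad − bc)²:
  41 · 101 = 4141: from (4² + 5²)(1² + 10²), take (4·1 − 5·10, 4·10 + 5·1) = (4 − 50, 40 + 5) = (-46, 45); dropping signs (only squares matter) gives (46, 45); check 46² + 45² = 2116 + 2025 = 4141 ✓.
  Scale by k = 5: (5·46, 5·45) = (230, 225).
Step 4: Order so x ≤ y and verify: 225² + 230² = 50625 + 52900 = 103525 = n. ✓

n = 103525 = 225² + 230² (one valid representation with x ≤ y).


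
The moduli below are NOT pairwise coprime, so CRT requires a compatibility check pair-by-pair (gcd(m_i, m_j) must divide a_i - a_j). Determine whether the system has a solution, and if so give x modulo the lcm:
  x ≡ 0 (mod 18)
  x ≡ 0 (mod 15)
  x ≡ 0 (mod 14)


Moduli 18, 15, 14 are not pairwise coprime, so CRT works modulo lcm(m_i) when all pairwise compatibility conditions hold.
Pairwise compatibility: gcd(m_i, m_j) must divide a_i - a_j for every pair.
Merge one congruence at a time:
  Start: x ≡ 0 (mod 18).
  Combine with x ≡ 0 (mod 15): gcd(18, 15) = 3; 0 - 0 = 0, which IS divisible by 3, so compatible.
    Write x = 0 + 18·t and substitute into x ≡ 0 (mod 15): 18·t ≡ 0 − 0 = 0 (mod 15).
    Divide the congruence (and modulus) by g = 3: 6·t ≡ 0 (mod 5).
    Reduce coefficients mod 5: 1·t ≡ 0 (mod 5).
    So t ≡ 0 (mod 5).
    Then x = 0 + 18·0 = 0, valid modulo lcm(18, 15) = 90: x ≡ 0 (mod 90).
  Combine with x ≡ 0 (mod 14): gcd(90, 14) = 2; 0 - 0 = 0, which IS divisible by 2, so compatible.
    Write x = 0 + 90·t and substitute into x ≡ 0 (mod 14): 90·t ≡ 0 − 0 = 0 (mod 14).
    Divide the congruence (and modulus) by g = 2: 45·t ≡ 0 (mod 7).
    Reduce coefficients mod 7: 3·t ≡ 0 (mod 7).
    The inverse of 3 mod 7 is 5 (since 3·5 = 15 = 2·7 + 1), so t ≡ 5·0 = 0 ≡ 0 (mod 7).
    Then x = 0 + 90·0 = 0, valid modulo lcm(90, 14) = 630: x ≡ 0 (mod 630).
Verify: 0 mod 18 = 0, 0 mod 15 = 0, 0 mod 14 = 0.

x ≡ 0 (mod 630).


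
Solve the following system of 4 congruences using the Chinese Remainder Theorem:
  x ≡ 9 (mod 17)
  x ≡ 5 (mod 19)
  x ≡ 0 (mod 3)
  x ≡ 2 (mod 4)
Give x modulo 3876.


Product of moduli M = 17 · 19 · 3 · 4 = 3876.
Merge one congruence at a time:
  Start: x ≡ 9 (mod 17).
  Combine with x ≡ 5 (mod 19); new modulus lcm = 323.
    Write x = 9 + 17·t and substitute into x ≡ 5 (mod 19): 17·t ≡ 5 − 9 = -4 (mod 19).
    Reduce coefficients mod 19: 17·t ≡ 15 (mod 19).
    The inverse of 17 mod 19 is 9 (since 17·9 = 153 = 8·19 + 1), so t ≡ 9·15 = 135 ≡ 2 (mod 19).
    Then x = 9 + 17·2 = 43, valid modulo lcm(17, 19) = 323: x ≡ 43 (mod 323).
  Combine with x ≡ 0 (mod 3); new modulus lcm = 969.
    Write x = 43 + 323·t and substitute into x ≡ 0 (mod 3): 323·t ≡ 0 − 43 = -43 (mod 3).
    Reduce coefficients mod 3: 2·t ≡ 2 (mod 3).
    The inverse of 2 mod 3 is 2 (since 2·2 = 4 = 1·3 + 1), so t ≡ 2·2 = 4 ≡ 1 (mod 3).
    Then x = 43 + 323·1 = 366, valid modulo lcm(323, 3) = 969: x ≡ 366 (mod 969).
  Combine with x ≡ 2 (mod 4); new modulus lcm = 3876.
    Write x = 366 + 969·t and substitute into x ≡ 2 (mod 4): 969·t ≡ 2 − 366 = -364 (mod 4).
    Reduce coefficients mod 4: 1·t ≡ 0 (mod 4).
    So t ≡ 0 (mod 4).
    Then x = 366 + 969·0 = 366, valid modulo lcm(969, 4) = 3876: x ≡ 366 (mod 3876).
Verify against each original: 366 mod 17 = 9, 366 mod 19 = 5, 366 mod 3 = 0, 366 mod 4 = 2.

x ≡ 366 (mod 3876).
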